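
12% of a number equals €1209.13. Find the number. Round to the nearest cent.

€10076.08

€1209.13 ÷ 0.12 ≈ €10076.08.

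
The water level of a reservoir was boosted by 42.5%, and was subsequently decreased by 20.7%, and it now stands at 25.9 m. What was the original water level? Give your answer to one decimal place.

22.9 m

The overall multiplier applied was 1.425 × 0.793 = 1.130025.
So the original water level was 25.9 ÷ 1.130025 ≈ 22.9 m.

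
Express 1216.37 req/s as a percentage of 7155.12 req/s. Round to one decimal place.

17.0%

1216.37 req/s ÷ 7155.12 req/s ≈ 17.0%.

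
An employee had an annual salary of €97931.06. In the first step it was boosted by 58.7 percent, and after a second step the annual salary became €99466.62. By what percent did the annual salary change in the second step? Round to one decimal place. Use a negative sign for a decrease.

After the first step: €97931.06 × 1.587 = €155416.59222.
Second-step multiplier: €99466.62 ÷ €155416.59222 ≈ 0.64.
That is a change of -36.0%.

-36.0%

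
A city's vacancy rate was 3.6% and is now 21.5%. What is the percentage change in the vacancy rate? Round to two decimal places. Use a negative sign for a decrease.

The change is 21.5 − 3.6 = 17.9 percentage points.
Relative to the original 3.6%, that is 17.9 ÷ 3.6 ≈ 497.22%.

497.22%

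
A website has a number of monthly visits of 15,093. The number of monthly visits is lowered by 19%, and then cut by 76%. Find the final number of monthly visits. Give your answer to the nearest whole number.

Each change multiplies by a factor: 0.81 × 0.24 = 0.1944.
15,093 × 0.1944 = 2934.0792 ≈ 2,934.

2,934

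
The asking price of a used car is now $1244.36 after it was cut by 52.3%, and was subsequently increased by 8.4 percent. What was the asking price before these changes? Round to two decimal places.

$2406.57

Undoing the 8.4% increase: $1244.36 ÷ 1.084 ≈ $1147.933579.
Undoing the 52.3% decrease: $1147.933579 ÷ 0.477 ≈ $2406.57.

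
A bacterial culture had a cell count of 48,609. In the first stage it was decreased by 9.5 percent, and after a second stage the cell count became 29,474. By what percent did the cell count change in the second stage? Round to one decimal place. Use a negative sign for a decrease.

-33.0%

After the first stage: 48,609 × 0.905 = 43991.145.
Second-stage multiplier: 29,474 ÷ 43991.145 ≈ 0.67.
That is a change of -33.0%.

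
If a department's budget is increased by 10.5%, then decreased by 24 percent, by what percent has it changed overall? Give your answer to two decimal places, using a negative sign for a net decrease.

-16.02%

The combined multiplier is 1.105 × 0.76 = 0.8398.
That corresponds to a decrease of 16.02%.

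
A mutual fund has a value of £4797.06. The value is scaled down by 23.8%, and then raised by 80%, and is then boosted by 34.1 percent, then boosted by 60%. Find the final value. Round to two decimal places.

£14117.29

23.8% decrease: £4797.06 × 0.762 = £3655.35972.
After the 80% increase: £3655.35972 × 1.8 = £6579.647496.
34.1% increase: £6579.647496 × 1.341 = £8823.307292136.
Apply the 60% increase: £8823.307292136 × 1.6 = £14117.2916674176 ≈ £14117.29.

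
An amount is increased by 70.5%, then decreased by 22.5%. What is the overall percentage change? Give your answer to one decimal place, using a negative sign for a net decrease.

32.1%

The combined multiplier is 1.705 × 0.775 = 1.321375.
That corresponds to an increase of 32.1%.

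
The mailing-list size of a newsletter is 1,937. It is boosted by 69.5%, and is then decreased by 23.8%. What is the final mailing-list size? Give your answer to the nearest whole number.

Each change multiplies by a factor: 1.695 × 0.762 = 1.29159.
1,937 × 1.29159 = 2501.80983 ≈ 2,502.

2,502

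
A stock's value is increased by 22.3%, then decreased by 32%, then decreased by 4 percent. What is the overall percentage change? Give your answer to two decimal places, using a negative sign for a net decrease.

The combined multiplier is 1.223 × 0.68 × 0.96 = 0.7983744.
That corresponds to a decrease of 20.16%.

-20.16%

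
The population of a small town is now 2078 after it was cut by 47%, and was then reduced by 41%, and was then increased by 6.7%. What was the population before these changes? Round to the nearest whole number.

Undoing the 6.7% increase: 2078 ÷ 1.067 ≈ 1947.516401.
Undoing the 41% decrease: 1947.516401 ÷ 0.59 ≈ 3300.875256.
Undoing the 47% decrease: 3300.875256 ÷ 0.53 ≈ 6228.

6228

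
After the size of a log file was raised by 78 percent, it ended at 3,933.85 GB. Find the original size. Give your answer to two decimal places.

2,210.03 GB

The overall multiplier applied was 1.78.
So the original size was 3,933.85 ÷ 1.78 ≈ 2,210.03 GB.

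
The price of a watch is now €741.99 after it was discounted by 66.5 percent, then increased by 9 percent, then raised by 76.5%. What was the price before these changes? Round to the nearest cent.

The overall multiplier applied was 0.335 × 1.09 × 1.765 = 0.64448975.
So the original price was €741.99 ÷ 0.64448975 ≈ €1,151.28.

€1,151.28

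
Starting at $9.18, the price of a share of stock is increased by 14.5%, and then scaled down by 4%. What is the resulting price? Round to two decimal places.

After the 14.5% increase: $9.18 × 1.145 = $10.5111.
4% decrease: $10.5111 × 0.96 = $10.090656 ≈ $10.09.

$10.09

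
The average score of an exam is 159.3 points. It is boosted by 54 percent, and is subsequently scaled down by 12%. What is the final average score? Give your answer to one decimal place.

54% increase: 159.3 × 1.54 = 245.322.
12% decrease: 245.322 × 0.88 = 215.88336 ≈ 215.9.

215.9 points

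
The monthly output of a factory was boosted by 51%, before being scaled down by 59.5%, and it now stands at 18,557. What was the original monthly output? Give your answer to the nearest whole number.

The overall multiplier applied was 1.51 × 0.405 = 0.61155.
So the original monthly output was 18,557 ÷ 0.61155 ≈ 30,344.

30,344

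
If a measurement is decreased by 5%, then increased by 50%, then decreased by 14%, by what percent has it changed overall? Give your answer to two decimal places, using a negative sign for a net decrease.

22.55%

The combined multiplier is 0.95 × 1.5 × 0.86 = 1.2255.
That corresponds to an increase of 22.55%.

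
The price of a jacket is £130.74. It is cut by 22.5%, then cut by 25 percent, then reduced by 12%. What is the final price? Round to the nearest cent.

Apply the 22.5% decrease: £130.74 × 0.775 = £101.3235.
After the 25% decrease: £101.3235 × 0.75 = £75.992625.
After the 12% decrease: £75.992625 × 0.88 = £66.87351 ≈ £66.87.

£66.87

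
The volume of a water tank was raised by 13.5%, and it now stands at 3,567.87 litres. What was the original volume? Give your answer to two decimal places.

3,143.50 litres

The overall multiplier applied was 1.135.
So the original volume was 3,567.87 ÷ 1.135 ≈ 3,143.50 litres.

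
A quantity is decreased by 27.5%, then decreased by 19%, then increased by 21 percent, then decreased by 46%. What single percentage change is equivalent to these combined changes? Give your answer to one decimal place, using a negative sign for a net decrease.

-61.6%

A 27.5% decrease multiplies by 0.725.
Then a 19% decrease: 0.725 × 0.81 = 0.58725.
Then a 21% increase: 0.58725 × 1.21 = 0.7105725.
Then a 46% decrease: 0.7105725 × 0.54 = 0.38370915.
Overall factor 0.38370915, i.e. -61.6%.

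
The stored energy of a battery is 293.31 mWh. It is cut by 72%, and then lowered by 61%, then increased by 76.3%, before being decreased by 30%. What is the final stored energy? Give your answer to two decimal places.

39.53 mWh

Apply the 72% decrease: 293.31 × 0.28 = 82.1268.
After the 61% decrease: 82.1268 × 0.39 = 32.029452.
After the 76.3% increase: 32.029452 × 1.763 = 56.467923876.
30% decrease: 56.467923876 × 0.7 = 39.5275467132 ≈ 39.53.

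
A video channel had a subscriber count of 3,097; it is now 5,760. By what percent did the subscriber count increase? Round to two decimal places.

85.99%

Change: 5,760 − 3,097 = 2,663.
Relative to the original: 2,663 ÷ 3,097 ≈ 85.99%.
So the subscriber count increased by 85.99%.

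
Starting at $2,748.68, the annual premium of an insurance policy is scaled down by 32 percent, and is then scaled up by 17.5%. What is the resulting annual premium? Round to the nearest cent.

$2,196.20

32% decrease: $2,748.68 × 0.68 = $1869.1024.
After the 17.5% increase: $1869.1024 × 1.175 = $2196.19532 ≈ $2,196.20.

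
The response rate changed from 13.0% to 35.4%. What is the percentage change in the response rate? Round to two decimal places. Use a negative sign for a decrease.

The change is 35.4 − 13.0 = 22.4 percentage points.
Relative to the original 13.0%, that is 22.4 ÷ 13.0 ≈ 172.31%.

172.31%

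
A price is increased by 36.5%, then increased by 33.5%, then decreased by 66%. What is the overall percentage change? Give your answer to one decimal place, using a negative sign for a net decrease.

The combined multiplier is 1.365 × 1.335 × 0.34 = 0.6195735.
That corresponds to a decrease of 38.0%.

-38.0%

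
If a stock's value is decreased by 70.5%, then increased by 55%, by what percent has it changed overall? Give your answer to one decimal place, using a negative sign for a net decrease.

-54.3%

The combined multiplier is 0.295 × 1.55 = 0.45725.
That corresponds to a decrease of 54.3%.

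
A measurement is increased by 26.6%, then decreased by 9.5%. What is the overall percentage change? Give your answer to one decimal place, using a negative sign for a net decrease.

A 26.6% increase multiplies by 1.266.
Then a 9.5% decrease: 1.266 × 0.905 = 1.14573.
Overall factor 1.14573, i.e. 14.6%.

14.6%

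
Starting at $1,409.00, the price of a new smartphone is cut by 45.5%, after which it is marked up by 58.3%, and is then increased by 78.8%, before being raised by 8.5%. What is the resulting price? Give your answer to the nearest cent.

Each change multiplies by a factor: 0.545 × 1.583 × 1.788 × 1.085 = 1.6736886453.
$1,409.00 × 1.6736886453 = $2358.2273012277 ≈ $2,358.23.

$2,358.23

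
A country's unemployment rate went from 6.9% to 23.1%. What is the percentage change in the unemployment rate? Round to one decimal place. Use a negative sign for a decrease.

The change is 23.1 − 6.9 = 16.2 percentage points.
Relative to the original 6.9%, that is 16.2 ÷ 6.9 ≈ 234.8%.

234.8%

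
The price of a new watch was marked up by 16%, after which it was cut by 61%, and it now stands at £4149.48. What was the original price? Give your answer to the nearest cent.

The overall multiplier applied was 1.16 × 0.39 = 0.4524.
So the original price was £4149.48 ÷ 0.4524 ≈ £9172.15.

£9172.15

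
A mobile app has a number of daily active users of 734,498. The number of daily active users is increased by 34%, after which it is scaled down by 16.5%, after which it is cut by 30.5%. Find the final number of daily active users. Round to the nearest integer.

After the 34% increase: 734,498 × 1.34 = 984227.32.
16.5% decrease: 984227.32 × 0.835 = 821829.8122.
After the 30.5% decrease: 821829.8122 × 0.695 = 571171.719479 ≈ 571,172.

571,172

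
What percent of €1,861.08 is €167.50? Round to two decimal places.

€167.50 ÷ €1,861.08 ≈ 9.00%.

9.00%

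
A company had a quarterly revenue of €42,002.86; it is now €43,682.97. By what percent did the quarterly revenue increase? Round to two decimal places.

Change: €43,682.97 − €42,002.86 = €1,680.11.
Relative to the original: €1,680.11 ÷ €42,002.86 ≈ 4.00%.
So the quarterly revenue increased by 4.00%.

4.00%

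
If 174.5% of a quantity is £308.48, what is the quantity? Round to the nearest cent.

£176.78

£308.48 ÷ 1.745 ≈ £176.78.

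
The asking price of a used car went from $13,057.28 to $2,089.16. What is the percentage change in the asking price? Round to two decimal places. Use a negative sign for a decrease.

-84.00%

Change: $2,089.16 − $13,057.28 = -$10,968.12.
Relative to the original: -$10,968.12 ÷ $13,057.28 ≈ -84.00%.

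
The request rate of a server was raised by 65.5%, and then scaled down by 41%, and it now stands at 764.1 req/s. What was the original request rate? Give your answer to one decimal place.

Undoing the 41% decrease: 764.1 ÷ 0.59 ≈ 1295.084746.
Undoing the 65.5% increase: 1295.084746 ÷ 1.655 ≈ 782.5 req/s.

782.5 req/s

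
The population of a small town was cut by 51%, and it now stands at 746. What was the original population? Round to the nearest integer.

1522

The overall multiplier applied was 0.49.
So the original population was 746 ÷ 0.49 ≈ 1522.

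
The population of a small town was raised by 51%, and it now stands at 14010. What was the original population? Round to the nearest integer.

9278

The overall multiplier applied was 1.51.
So the original population was 14010 ÷ 1.51 ≈ 9278.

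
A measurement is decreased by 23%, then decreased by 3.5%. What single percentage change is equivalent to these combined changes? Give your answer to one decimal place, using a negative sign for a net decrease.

The combined multiplier is 0.77 × 0.965 = 0.74305.
That corresponds to a decrease of 25.7%.

-25.7%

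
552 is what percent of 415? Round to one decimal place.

133.0%

552 ÷ 415 ≈ 133.0%.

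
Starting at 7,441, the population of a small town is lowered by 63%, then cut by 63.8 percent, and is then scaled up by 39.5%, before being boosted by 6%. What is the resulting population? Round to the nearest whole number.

1,474

Each change multiplies by a factor: 0.37 × 0.362 × 1.395 × 1.06 = 0.198057078.
7,441 × 0.198057078 = 1473.742717398 ≈ 1,474.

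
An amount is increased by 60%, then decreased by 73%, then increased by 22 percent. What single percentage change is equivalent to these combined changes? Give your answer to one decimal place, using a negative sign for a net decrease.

-47.3%

The combined multiplier is 1.6 × 0.27 × 1.22 = 0.52704.
That corresponds to a decrease of 47.3%.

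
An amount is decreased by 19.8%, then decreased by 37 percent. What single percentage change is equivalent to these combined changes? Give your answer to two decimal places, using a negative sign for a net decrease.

The combined multiplier is 0.802 × 0.63 = 0.50526.
That corresponds to a decrease of 49.47%.

-49.47%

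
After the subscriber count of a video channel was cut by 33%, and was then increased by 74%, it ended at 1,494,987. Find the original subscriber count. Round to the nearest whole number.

1,282,370

The overall multiplier applied was 0.67 × 1.74 = 1.1658.
So the original subscriber count was 1,494,987 ÷ 1.1658 ≈ 1,282,370.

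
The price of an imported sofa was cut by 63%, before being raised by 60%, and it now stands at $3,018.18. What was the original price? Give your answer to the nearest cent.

$5,098.28

The overall multiplier applied was 0.37 × 1.6 = 0.592.
So the original price was $3,018.18 ÷ 0.592 ≈ $5,098.28.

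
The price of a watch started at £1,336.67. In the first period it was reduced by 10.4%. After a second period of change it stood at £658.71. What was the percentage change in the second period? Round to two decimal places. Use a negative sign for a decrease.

-45.00%

After the first period: £1,336.67 × 0.896 = £1197.65632.
Second-period multiplier: £658.71 ÷ £1197.65632 ≈ 0.549999.
That is a change of -45.00%.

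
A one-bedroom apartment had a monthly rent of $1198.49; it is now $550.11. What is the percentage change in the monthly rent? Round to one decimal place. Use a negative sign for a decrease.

-54.1%

Change: $550.11 − $1198.49 = -$648.38.
Relative to the original: -$648.38 ÷ $1198.49 ≈ -54.1%.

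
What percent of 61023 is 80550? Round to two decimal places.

132.00%

80550 ÷ 61023 ≈ 132.00%.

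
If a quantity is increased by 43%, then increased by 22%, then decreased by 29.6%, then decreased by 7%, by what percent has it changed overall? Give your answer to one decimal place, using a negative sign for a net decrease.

A 43% increase multiplies by 1.43.
Then a 22% increase: 1.43 × 1.22 = 1.7446.
Then a 29.6% decrease: 1.7446 × 0.704 = 1.2281984.
Then a 7% decrease: 1.2281984 × 0.93 = 1.142224512.
Overall factor 1.142224512, i.e. 14.2%.

14.2%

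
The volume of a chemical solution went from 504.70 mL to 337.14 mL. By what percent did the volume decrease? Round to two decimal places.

33.20%

Change: 337.14 − 504.70 = -167.56.
Relative to the original: -167.56 ÷ 504.70 ≈ -33.20%.
So the volume decreased by 33.20%.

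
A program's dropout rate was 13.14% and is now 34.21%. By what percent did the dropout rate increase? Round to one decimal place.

The change is 34.21 − 13.14 = 21.07 percentage points.
Relative to the original 13.14%, that is 21.07 ÷ 13.14 ≈ 160.4%.
So the dropout rate rose by 160.4%.

160.4%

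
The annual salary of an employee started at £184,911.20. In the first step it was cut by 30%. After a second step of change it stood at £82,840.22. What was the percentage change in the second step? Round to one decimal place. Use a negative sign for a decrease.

After the first step: £184,911.20 × 0.7 = £129437.84.
Second-step multiplier: £82,840.22 ÷ £129437.84 ≈ 0.64.
That is a change of -36.0%.

-36.0%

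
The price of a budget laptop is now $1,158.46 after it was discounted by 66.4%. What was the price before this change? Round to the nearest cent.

$3,447.80

The overall multiplier applied was 0.336.
So the original price was $1,158.46 ÷ 0.336 ≈ $3,447.80.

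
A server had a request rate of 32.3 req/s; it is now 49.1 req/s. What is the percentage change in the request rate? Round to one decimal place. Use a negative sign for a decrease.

Change: 49.1 − 32.3 = 16.8.
Relative to the original: 16.8 ÷ 32.3 ≈ 52.0%.

52.0%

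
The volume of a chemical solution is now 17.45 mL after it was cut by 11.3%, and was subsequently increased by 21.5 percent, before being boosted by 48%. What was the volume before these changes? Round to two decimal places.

The overall multiplier applied was 0.887 × 1.215 × 1.48 = 1.5950034.
So the original volume was 17.45 ÷ 1.5950034 ≈ 10.94 mL.

10.94 mL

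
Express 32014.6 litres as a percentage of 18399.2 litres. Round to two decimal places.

174.00%

32014.6 litres ÷ 18399.2 litres ≈ 174.00%.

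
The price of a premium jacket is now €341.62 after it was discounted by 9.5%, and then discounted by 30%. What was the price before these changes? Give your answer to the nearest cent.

The overall multiplier applied was 0.905 × 0.7 = 0.6335.
So the original price was €341.62 ÷ 0.6335 ≈ €539.26.

€539.26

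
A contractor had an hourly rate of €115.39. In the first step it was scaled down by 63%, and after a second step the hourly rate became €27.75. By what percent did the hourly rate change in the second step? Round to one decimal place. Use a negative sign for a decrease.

After the first step: €115.39 × 0.37 = €42.6943.
Second-step multiplier: €27.75 ÷ €42.6943 ≈ 0.64997.
That is a change of -35.0%.

-35.0%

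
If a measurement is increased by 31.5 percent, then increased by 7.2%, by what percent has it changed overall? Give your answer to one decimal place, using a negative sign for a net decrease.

41.0%

The combined multiplier is 1.315 × 1.072 = 1.40968.
That corresponds to an increase of 41.0%.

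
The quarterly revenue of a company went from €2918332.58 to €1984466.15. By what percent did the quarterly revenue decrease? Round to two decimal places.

32.00%

Change: €1984466.15 − €2918332.58 = -€933866.43.
Relative to the original: -€933866.43 ÷ €2918332.58 ≈ -32.00%.
So the quarterly revenue decreased by 32.00%.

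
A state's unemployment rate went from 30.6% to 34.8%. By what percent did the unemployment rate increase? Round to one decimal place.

13.7%

The change is 34.8 − 30.6 = 4.2 percentage points.
Relative to the original 30.6%, that is 4.2 ÷ 30.6 ≈ 13.7%.
So the unemployment rate rose by 13.7%.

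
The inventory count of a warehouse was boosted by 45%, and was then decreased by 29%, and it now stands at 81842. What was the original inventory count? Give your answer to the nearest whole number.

Undoing the 29% decrease: 81842 ÷ 0.71 ≈ 115270.422535.
Undoing the 45% increase: 115270.422535 ÷ 1.45 ≈ 79497.

79497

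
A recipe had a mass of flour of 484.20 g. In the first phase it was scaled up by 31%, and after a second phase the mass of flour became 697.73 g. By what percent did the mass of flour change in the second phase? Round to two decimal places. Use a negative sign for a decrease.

10.00%

After the first phase: 484.20 × 1.31 = 634.302.
Second-phase multiplier: 697.73 ÷ 634.302 ≈ 1.099997.
That is a change of 10.00%.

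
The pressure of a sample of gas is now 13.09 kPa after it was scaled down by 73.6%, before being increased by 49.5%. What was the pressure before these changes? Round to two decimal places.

Undoing the 49.5% increase: 13.09 ÷ 1.495 ≈ 8.755853.
Undoing the 73.6% decrease: 8.755853 ÷ 0.264 ≈ 33.17 kPa.

33.17 kPa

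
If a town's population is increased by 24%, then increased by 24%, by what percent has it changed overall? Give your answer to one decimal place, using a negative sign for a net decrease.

A 24% increase multiplies by 1.24.
Then a 24% increase: 1.24 × 1.24 = 1.5376.
Overall factor 1.5376, i.e. 53.8%.

53.8%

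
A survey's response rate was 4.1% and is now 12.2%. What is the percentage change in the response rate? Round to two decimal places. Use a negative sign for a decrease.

The change is 12.2 − 4.1 = 8.1 percentage points.
Relative to the original 4.1%, that is 8.1 ÷ 4.1 ≈ 197.56%.

197.56%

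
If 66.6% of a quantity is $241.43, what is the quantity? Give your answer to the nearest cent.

$241.43 ÷ 0.666 ≈ $362.51.

$362.51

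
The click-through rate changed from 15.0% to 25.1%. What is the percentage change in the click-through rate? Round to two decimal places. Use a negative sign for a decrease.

The change is 25.1 − 15.0 = 10.1 percentage points.
Relative to the original 15.0%, that is 10.1 ÷ 15.0 ≈ 67.33%.

67.33%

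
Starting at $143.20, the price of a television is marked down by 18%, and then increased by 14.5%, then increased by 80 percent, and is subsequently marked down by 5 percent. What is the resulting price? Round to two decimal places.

Each change multiplies by a factor: 0.82 × 1.145 × 1.8 × 0.95 = 1.605519.
$143.20 × 1.605519 = $229.9103208 ≈ $229.91.

$229.91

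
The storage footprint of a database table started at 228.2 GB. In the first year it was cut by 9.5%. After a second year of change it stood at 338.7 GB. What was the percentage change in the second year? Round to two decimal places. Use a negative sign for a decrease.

64.00%

After the first year: 228.2 × 0.905 = 206.521.
Second-year multiplier: 338.7 ÷ 206.521 ≈ 1.640027.
That is a change of 64.00%.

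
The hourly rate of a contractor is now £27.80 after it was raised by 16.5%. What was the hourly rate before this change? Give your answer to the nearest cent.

£23.86

The overall multiplier applied was 1.165.
So the original hourly rate was £27.80 ÷ 1.165 ≈ £23.86.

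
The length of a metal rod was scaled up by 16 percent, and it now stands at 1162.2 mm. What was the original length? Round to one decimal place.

The overall multiplier applied was 1.16.
So the original length was 1162.2 ÷ 1.16 ≈ 1001.9 mm.

1001.9 mm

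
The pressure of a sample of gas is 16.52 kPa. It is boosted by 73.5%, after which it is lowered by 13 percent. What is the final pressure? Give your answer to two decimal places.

24.94 kPa

73.5% increase: 16.52 × 1.735 = 28.6622.
After the 13% decrease: 28.6622 × 0.87 = 24.936114 ≈ 24.94.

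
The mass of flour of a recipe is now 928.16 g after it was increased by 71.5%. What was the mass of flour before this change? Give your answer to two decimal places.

The overall multiplier applied was 1.715.
So the original mass of flour was 928.16 ÷ 1.715 ≈ 541.20 g.

541.20 g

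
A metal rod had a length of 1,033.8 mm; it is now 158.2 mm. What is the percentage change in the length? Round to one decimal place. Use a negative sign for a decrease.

Change: 158.2 − 1,033.8 = -875.6.
Relative to the original: -875.6 ÷ 1,033.8 ≈ -84.7%.

-84.7%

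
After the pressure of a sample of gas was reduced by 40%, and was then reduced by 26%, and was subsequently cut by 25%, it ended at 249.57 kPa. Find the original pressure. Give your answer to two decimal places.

The overall multiplier applied was 0.6 × 0.74 × 0.75 = 0.333.
So the original pressure was 249.57 ÷ 0.333 ≈ 749.46 kPa.

749.46 kPa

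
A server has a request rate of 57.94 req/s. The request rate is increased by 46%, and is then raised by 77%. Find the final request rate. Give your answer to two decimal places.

149.73 req/s

46% increase: 57.94 × 1.46 = 84.5924.
Apply the 77% increase: 84.5924 × 1.77 = 149.728548 ≈ 149.73.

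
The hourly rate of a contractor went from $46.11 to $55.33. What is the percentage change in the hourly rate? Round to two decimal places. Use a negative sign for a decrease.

20.00%

Change: $55.33 − $46.11 = $9.22.
Relative to the original: $9.22 ÷ $46.11 ≈ 20.00%.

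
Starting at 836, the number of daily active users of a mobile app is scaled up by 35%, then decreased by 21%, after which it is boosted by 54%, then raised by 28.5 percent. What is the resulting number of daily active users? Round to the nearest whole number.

1764

Each change multiplies by a factor: 1.35 × 0.79 × 1.54 × 1.285 = 2.11049685.
836 × 2.11049685 = 1764.3753666 ≈ 1764.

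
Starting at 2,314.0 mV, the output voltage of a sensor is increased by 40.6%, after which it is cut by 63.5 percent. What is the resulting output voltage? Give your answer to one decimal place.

1,187.5 mV

Apply the 40.6% increase: 2,314.0 × 1.406 = 3253.484.
After the 63.5% decrease: 3253.484 × 0.365 = 1187.52166 ≈ 1,187.5.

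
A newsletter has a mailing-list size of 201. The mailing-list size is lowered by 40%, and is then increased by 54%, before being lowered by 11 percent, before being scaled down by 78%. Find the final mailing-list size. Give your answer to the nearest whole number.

Each change multiplies by a factor: 0.6 × 1.54 × 0.89 × 0.22 = 0.1809192.
201 × 0.1809192 = 36.3647592 ≈ 36.

36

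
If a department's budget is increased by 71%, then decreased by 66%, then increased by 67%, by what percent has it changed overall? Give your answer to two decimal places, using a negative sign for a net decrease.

A 71% increase multiplies by 1.71.
Then a 66% decrease: 1.71 × 0.34 = 0.5814.
Then a 67% increase: 0.5814 × 1.67 = 0.970938.
Overall factor 0.970938, i.e. -2.91%.

-2.91%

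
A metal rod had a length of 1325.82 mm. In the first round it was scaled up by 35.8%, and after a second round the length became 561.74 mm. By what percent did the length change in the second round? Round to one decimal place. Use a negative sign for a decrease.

After the first round: 1325.82 × 1.358 = 1800.46356.
Second-round multiplier: 561.74 ÷ 1800.46356 ≈ 0.312.
That is a change of -68.8%.

-68.8%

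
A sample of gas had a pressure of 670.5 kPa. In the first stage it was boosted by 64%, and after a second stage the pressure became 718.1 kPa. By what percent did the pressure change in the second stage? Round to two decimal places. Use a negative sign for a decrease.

-34.70%

After the first stage: 670.5 × 1.64 = 1099.62.
Second-stage multiplier: 718.1 ÷ 1099.62 ≈ 0.653044.
That is a change of -34.70%.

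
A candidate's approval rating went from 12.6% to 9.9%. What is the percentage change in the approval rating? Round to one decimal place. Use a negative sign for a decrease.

The change is 9.9 − 12.6 = -2.7 percentage points.
Relative to the original 12.6%, that is -2.7 ÷ 12.6 ≈ -21.4%.

-21.4%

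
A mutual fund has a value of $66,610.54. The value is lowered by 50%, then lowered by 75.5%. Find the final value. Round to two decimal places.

$8,159.79

Each change multiplies by a factor: 0.5 × 0.245 = 0.1225.
$66,610.54 × 0.1225 = $8159.79115 ≈ $8,159.79.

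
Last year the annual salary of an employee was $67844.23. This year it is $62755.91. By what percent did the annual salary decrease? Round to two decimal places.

Change: $62755.91 − $67844.23 = -$5088.32.
Relative to the original: -$5088.32 ÷ $67844.23 ≈ -7.50%.
So the annual salary decreased by 7.50%.

7.50%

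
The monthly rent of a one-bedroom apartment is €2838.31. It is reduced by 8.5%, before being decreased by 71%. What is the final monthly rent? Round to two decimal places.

Apply the 8.5% decrease: €2838.31 × 0.915 = €2597.05365.
71% decrease: €2597.05365 × 0.29 = €753.1455585 ≈ €753.15.

€753.15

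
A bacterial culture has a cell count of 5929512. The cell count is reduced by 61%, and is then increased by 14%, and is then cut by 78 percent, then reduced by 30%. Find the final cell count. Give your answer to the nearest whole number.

Each change multiplies by a factor: 0.39 × 1.14 × 0.22 × 0.7 = 0.0684684.
5929512 × 0.0684684 = 405984.1994208 ≈ 405984.

405984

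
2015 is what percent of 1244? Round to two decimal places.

161.98%

2015 ÷ 1244 ≈ 161.98%.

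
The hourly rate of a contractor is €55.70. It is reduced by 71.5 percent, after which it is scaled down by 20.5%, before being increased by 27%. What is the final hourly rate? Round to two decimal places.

Apply the 71.5% decrease: €55.70 × 0.285 = €15.8745.
Apply the 20.5% decrease: €15.8745 × 0.795 = €12.6202275.
Apply the 27% increase: €12.6202275 × 1.27 = €16.027688925 ≈ €16.03.

€16.03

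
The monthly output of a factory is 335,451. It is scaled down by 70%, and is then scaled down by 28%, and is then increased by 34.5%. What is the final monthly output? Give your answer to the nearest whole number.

97,455

Apply the 70% decrease: 335,451 × 0.3 = 100635.3.
28% decrease: 100635.3 × 0.72 = 72457.416.
34.5% increase: 72457.416 × 1.345 = 97455.22452 ≈ 97,455.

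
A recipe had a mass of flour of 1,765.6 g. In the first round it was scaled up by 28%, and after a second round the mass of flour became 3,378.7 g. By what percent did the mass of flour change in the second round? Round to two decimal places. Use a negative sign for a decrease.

49.50%

After the first round: 1,765.6 × 1.28 = 2259.968.
Second-round multiplier: 3,378.7 ÷ 2259.968 ≈ 1.495021.
That is a change of 49.50%.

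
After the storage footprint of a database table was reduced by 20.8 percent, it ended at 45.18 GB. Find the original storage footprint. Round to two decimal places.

The overall multiplier applied was 0.792.
So the original storage footprint was 45.18 ÷ 0.792 ≈ 57.05 GB.

57.05 GB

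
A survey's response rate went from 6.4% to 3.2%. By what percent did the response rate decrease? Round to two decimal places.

The change is 3.2 − 6.4 = -3.2 percentage points.
Relative to the original 6.4%, that is -3.2 ÷ 6.4 = -50.00%.
So the response rate fell by 50.00%.

50.00%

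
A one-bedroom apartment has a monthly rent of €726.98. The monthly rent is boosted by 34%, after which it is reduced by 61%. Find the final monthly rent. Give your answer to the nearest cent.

€379.92

After the 34% increase: €726.98 × 1.34 = €974.1532.
After the 61% decrease: €974.1532 × 0.39 = €379.919748 ≈ €379.92.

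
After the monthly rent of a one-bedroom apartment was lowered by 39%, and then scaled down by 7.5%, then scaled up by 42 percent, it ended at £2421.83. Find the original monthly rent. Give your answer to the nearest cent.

£3022.62

Undoing the 42% increase: £2421.83 ÷ 1.42 ≈ £1705.514085.
Undoing the 7.5% decrease: £1705.514085 ÷ 0.925 ≈ £1843.799011.
Undoing the 39% decrease: £1843.799011 ÷ 0.61 ≈ £3022.62.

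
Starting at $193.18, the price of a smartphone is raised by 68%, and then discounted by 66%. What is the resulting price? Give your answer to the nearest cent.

$110.34

Each change multiplies by a factor: 1.68 × 0.34 = 0.5712.
$193.18 × 0.5712 = $110.344416 ≈ $110.34.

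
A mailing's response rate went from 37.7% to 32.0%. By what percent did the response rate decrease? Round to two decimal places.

The change is 32.0 − 37.7 = -5.7 percentage points.
Relative to the original 37.7%, that is -5.7 ÷ 37.7 ≈ -15.12%.
So the response rate fell by 15.12%.

15.12%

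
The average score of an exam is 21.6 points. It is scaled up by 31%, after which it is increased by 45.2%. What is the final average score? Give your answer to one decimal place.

Each change multiplies by a factor: 1.31 × 1.452 = 1.90212.
21.6 × 1.90212 = 41.085792 ≈ 41.1.

41.1 points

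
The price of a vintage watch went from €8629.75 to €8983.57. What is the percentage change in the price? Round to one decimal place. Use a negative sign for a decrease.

Change: €8983.57 − €8629.75 = €353.82.
Relative to the original: €353.82 ÷ €8629.75 ≈ 4.1%.

4.1%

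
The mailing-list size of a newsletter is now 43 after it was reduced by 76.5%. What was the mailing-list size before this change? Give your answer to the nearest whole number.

The overall multiplier applied was 0.235.
So the original mailing-list size was 43 ÷ 0.235 ≈ 183.

183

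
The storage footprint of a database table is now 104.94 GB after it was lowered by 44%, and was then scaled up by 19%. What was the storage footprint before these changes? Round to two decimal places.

157.47 GB

The overall multiplier applied was 0.56 × 1.19 = 0.6664.
So the original storage footprint was 104.94 ÷ 0.6664 ≈ 157.47 GB.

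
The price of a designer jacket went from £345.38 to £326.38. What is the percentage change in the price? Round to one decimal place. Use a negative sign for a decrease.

-5.5%

Change: £326.38 − £345.38 = -£19.00.
Relative to the original: -£19.00 ÷ £345.38 ≈ -5.5%.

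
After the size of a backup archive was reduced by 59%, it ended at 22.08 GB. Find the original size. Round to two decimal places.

The overall multiplier applied was 0.41.
So the original size was 22.08 ÷ 0.41 ≈ 53.85 GB.

53.85 GB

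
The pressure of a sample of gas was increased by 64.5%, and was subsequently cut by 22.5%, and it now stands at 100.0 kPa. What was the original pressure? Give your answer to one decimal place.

78.4 kPa

Undoing the 22.5% decrease: 100.0 ÷ 0.775 ≈ 129.032258.
Undoing the 64.5% increase: 129.032258 ÷ 1.645 ≈ 78.4 kPa.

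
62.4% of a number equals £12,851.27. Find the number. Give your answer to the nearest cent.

£12,851.27 ÷ 0.624 ≈ £20,594.98.

£20,594.98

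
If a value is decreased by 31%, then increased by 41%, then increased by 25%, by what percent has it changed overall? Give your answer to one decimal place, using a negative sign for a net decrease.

21.6%

A 31% decrease multiplies by 0.69.
Then a 41% increase: 0.69 × 1.41 = 0.9729.
Then a 25% increase: 0.9729 × 1.25 = 1.216125.
Overall factor 1.216125, i.e. 21.6%.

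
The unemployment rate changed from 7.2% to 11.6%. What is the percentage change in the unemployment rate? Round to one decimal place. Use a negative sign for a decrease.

61.1%

The change is 11.6 − 7.2 = 4.4 percentage points.
Relative to the original 7.2%, that is 4.4 ÷ 7.2 ≈ 61.1%.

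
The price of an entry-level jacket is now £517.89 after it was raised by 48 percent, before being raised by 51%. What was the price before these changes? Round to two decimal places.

The overall multiplier applied was 1.48 × 1.51 = 2.2348.
So the original price was £517.89 ÷ 2.2348 ≈ £231.74.

£231.74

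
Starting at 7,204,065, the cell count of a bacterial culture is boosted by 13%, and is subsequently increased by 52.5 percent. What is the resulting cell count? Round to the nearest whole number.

After the 13% increase: 7,204,065 × 1.13 = 8140593.45.
Apply the 52.5% increase: 8140593.45 × 1.525 = 12414405.01125 ≈ 12,414,405.

12,414,405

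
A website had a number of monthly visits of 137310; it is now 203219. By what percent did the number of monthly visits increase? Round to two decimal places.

Change: 203219 − 137310 = 65909.
Relative to the original: 65909 ÷ 137310 ≈ 48.00%.
So the number of monthly visits increased by 48.00%.

48.00%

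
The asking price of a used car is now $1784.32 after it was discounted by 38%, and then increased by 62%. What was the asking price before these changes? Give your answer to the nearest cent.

$1776.50

The overall multiplier applied was 0.62 × 1.62 = 1.0044.
So the original asking price was $1784.32 ÷ 1.0044 ≈ $1776.50.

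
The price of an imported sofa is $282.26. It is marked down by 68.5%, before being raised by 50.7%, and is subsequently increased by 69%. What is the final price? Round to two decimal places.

$226.44

After the 68.5% decrease: $282.26 × 0.315 = $88.9119.
Apply the 50.7% increase: $88.9119 × 1.507 = $133.9902333.
After the 69% increase: $133.9902333 × 1.69 = $226.443494277 ≈ $226.44.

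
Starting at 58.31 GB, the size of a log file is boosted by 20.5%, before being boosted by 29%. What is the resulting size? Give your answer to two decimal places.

Each change multiplies by a factor: 1.205 × 1.29 = 1.55445.
58.31 × 1.55445 = 90.6399795 ≈ 90.64.

90.64 GB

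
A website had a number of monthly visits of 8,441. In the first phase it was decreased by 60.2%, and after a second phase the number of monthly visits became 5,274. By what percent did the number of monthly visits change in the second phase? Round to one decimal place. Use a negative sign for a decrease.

After the first phase: 8,441 × 0.398 = 3359.518.
Second-phase multiplier: 5,274 ÷ 3359.518 ≈ 1.56987.
That is a change of 57.0%.

57.0%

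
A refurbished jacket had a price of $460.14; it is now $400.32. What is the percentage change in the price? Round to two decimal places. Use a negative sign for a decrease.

Change: $400.32 − $460.14 = -$59.82.
Relative to the original: -$59.82 ÷ $460.14 ≈ -13.00%.

-13.00%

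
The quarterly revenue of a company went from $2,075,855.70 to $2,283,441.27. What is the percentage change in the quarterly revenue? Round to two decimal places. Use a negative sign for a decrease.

10.00%

Change: $2,283,441.27 − $2,075,855.70 = $207,585.57.
Relative to the original: $207,585.57 ÷ $2,075,855.70 = 10.00%.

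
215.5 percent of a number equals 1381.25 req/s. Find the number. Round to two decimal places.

640.95 req/s

1381.25 req/s ÷ 2.155 ≈ 640.95 req/s.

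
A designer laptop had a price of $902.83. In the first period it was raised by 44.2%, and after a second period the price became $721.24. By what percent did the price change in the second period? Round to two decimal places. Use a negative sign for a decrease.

After the first period: $902.83 × 1.442 = $1301.88086.
Second-period multiplier: $721.24 ÷ $1301.88086 ≈ 0.553998.
That is a change of -44.60%.

-44.60%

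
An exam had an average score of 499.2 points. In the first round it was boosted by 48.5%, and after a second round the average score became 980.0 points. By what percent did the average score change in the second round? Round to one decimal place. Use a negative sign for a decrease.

After the first round: 499.2 × 1.485 = 741.312.
Second-round multiplier: 980.0 ÷ 741.312 ≈ 1.32198.
That is a change of 32.2%.

32.2%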